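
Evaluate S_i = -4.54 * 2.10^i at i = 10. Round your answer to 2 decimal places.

S_10 = -4.54 * 2.1^10 ≈ -4.54 * 1667.9881 ≈ -7572.67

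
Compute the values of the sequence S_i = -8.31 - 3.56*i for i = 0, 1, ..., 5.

This is an arithmetic sequence.
i=0: S_0 = -8.31 + -3.56*0 = -8.31
i=1: S_1 = -8.31 + -3.56*1 = -11.87
i=2: S_2 = -8.31 + -3.56*2 = -15.43
i=3: S_3 = -8.31 + -3.56*3 = -18.99
i=4: S_4 = -8.31 + -3.56*4 = -22.55
i=5: S_5 = -8.31 + -3.56*5 = -26.11
The first 6 terms are: [-8.31, -11.87, -15.43, -18.99, -22.55, -26.11]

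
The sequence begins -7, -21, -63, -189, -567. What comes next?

Ratios: -21 / -7 = 3.0
This is a geometric sequence with common ratio r = 3.
Next term = -567 * 3 = -1701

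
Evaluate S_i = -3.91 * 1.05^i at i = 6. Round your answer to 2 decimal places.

S_6 = -3.91 * 1.05^6 ≈ -3.91 * 1.3401 ≈ -5.24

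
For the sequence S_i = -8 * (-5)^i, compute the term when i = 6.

S_6 = -8 * (-5)^6 = -8 * 15625 = -125000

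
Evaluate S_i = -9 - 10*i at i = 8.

S_8 = -9 + -10*8 = -9 + -80 = -89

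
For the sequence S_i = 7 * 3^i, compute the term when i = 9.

S_9 = 7 * 3^9 = 7 * 19683 = 137781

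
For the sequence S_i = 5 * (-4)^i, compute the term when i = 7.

S_7 = 5 * (-4)^7 = 5 * -16384 = -81920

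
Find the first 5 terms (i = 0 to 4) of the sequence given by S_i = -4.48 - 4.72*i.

This is an arithmetic sequence.
i=0: S_0 = -4.48 + -4.72*0 = -4.48
i=1: S_1 = -4.48 + -4.72*1 = -9.2
i=2: S_2 = -4.48 + -4.72*2 = -13.92
i=3: S_3 = -4.48 + -4.72*3 = -18.64
i=4: S_4 = -4.48 + -4.72*4 = -23.36
The first 5 terms are: [-4.48, -9.2, -13.92, -18.64, -23.36]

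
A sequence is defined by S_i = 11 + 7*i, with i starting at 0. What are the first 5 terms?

This is an arithmetic sequence.
i=0: S_0 = 11 + 7*0 = 11
i=1: S_1 = 11 + 7*1 = 18
i=2: S_2 = 11 + 7*2 = 25
i=3: S_3 = 11 + 7*3 = 32
i=4: S_4 = 11 + 7*4 = 39
The first 5 terms are: [11, 18, 25, 32, 39]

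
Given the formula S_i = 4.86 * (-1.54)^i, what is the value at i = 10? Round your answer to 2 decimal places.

S_10 = 4.86 * (-1.54)^10 ≈ 4.86 * 75.0252 ≈ 364.62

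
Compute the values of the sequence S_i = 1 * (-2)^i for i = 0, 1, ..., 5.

This is a geometric sequence.
i=0: S_0 = 1 * (-2)^0 = 1
i=1: S_1 = 1 * (-2)^1 = -2
i=2: S_2 = 1 * (-2)^2 = 4
i=3: S_3 = 1 * (-2)^3 = -8
i=4: S_4 = 1 * (-2)^4 = 16
i=5: S_5 = 1 * (-2)^5 = -32
The first 6 terms are: [1, -2, 4, -8, 16, -32]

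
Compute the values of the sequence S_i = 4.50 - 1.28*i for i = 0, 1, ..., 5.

This is an arithmetic sequence.
i=0: S_0 = 4.5 + -1.28*0 = 4.5
i=1: S_1 = 4.5 + -1.28*1 = 3.22
i=2: S_2 = 4.5 + -1.28*2 = 1.94
i=3: S_3 = 4.5 + -1.28*3 = 0.66
i=4: S_4 = 4.5 + -1.28*4 = -0.62
i=5: S_5 = 4.5 + -1.28*5 = -1.9
The first 6 terms are: [4.5, 3.22, 1.94, 0.66, -0.62, -1.9]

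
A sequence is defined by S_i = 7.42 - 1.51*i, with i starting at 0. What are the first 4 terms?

This is an arithmetic sequence.
i=0: S_0 = 7.42 + -1.51*0 = 7.42
i=1: S_1 = 7.42 + -1.51*1 = 5.91
i=2: S_2 = 7.42 + -1.51*2 = 4.4
i=3: S_3 = 7.42 + -1.51*3 = 2.89
The first 4 terms are: [7.42, 5.91, 4.4, 2.89]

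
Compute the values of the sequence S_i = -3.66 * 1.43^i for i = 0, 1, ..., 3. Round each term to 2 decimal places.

This is a geometric sequence.
i=0: S_0 = -3.66 * 1.43^0 = -3.66
i=1: S_1 = -3.66 * 1.43^1 ≈ -5.23
i=2: S_2 = -3.66 * 1.43^2 ≈ -7.48
i=3: S_3 = -3.66 * 1.43^3 ≈ -10.7
The first 4 terms are: [-3.66, -5.23, -7.48, -10.7]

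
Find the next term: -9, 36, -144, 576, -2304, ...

Ratios: 36 / -9 = -4.0
This is a geometric sequence with common ratio r = -4.
Next term = -2304 * -4 = 9216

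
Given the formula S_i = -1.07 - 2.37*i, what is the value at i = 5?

S_5 = -1.07 + -2.37*5 = -1.07 + -11.85 = -12.92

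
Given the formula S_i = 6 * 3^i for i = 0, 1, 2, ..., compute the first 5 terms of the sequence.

This is a geometric sequence.
i=0: S_0 = 6 * 3^0 = 6
i=1: S_1 = 6 * 3^1 = 18
i=2: S_2 = 6 * 3^2 = 54
i=3: S_3 = 6 * 3^3 = 162
i=4: S_4 = 6 * 3^4 = 486
The first 5 terms are: [6, 18, 54, 162, 486]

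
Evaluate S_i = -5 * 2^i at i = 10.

S_10 = -5 * 2^10 = -5 * 1024 = -5120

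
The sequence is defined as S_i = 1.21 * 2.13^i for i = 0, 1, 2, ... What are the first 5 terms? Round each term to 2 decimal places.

This is a geometric sequence.
i=0: S_0 = 1.21 * 2.13^0 = 1.21
i=1: S_1 = 1.21 * 2.13^1 ≈ 2.58
i=2: S_2 = 1.21 * 2.13^2 ≈ 5.49
i=3: S_3 = 1.21 * 2.13^3 ≈ 11.69
i=4: S_4 = 1.21 * 2.13^4 ≈ 24.91
The first 5 terms are: [1.21, 2.58, 5.49, 11.69, 24.91]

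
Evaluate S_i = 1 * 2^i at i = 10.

S_10 = 1 * 2^10 = 1 * 1024 = 1024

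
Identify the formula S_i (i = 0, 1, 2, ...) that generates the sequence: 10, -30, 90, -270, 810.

Check ratios: -30 / 10 = -3.0
Common ratio r = -3.
First term a = 10.
Formula: S_i = 10 * (-3)^i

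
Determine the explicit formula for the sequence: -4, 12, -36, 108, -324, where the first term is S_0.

Check ratios: 12 / -4 = -3.0
Common ratio r = -3.
First term a = -4.
Formula: S_i = -4 * (-3)^i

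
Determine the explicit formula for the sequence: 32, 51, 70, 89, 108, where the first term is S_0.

Check differences: 51 - 32 = 19
70 - 51 = 19
Common difference d = 19.
First term a = 32.
Formula: S_i = 32 + 19*i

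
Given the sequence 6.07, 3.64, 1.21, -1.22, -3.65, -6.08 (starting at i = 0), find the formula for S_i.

Check differences: 3.64 - 6.07 = -2.43
1.21 - 3.64 = -2.43
Common difference d = -2.43.
First term a = 6.07.
Formula: S_i = 6.07 - 2.43*i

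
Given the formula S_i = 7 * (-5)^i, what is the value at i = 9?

S_9 = 7 * (-5)^9 = 7 * -1953125 = -13671875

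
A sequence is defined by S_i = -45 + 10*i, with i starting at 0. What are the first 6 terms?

This is an arithmetic sequence.
i=0: S_0 = -45 + 10*0 = -45
i=1: S_1 = -45 + 10*1 = -35
i=2: S_2 = -45 + 10*2 = -25
i=3: S_3 = -45 + 10*3 = -15
i=4: S_4 = -45 + 10*4 = -5
i=5: S_5 = -45 + 10*5 = 5
The first 6 terms are: [-45, -35, -25, -15, -5, 5]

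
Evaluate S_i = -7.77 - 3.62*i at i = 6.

S_6 = -7.77 + -3.62*6 = -7.77 + -21.72 = -29.49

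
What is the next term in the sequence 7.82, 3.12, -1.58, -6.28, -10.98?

Differences: 3.12 - 7.82 = -4.7
This is an arithmetic sequence with common difference d = -4.7.
Next term = -10.98 + -4.7 = -15.68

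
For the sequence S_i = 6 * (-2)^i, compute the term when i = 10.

S_10 = 6 * (-2)^10 = 6 * 1024 = 6144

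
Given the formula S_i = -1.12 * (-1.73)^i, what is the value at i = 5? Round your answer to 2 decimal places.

S_5 = -1.12 * (-1.73)^5 ≈ -1.12 * -15.4964 ≈ 17.36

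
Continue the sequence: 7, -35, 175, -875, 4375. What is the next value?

Ratios: -35 / 7 = -5.0
This is a geometric sequence with common ratio r = -5.
Next term = 4375 * -5 = -21875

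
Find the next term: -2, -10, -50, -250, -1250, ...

Ratios: -10 / -2 = 5.0
This is a geometric sequence with common ratio r = 5.
Next term = -1250 * 5 = -6250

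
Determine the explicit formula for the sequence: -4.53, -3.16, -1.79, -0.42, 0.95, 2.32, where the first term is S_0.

Check differences: -3.16 - -4.53 = 1.37
-1.79 - -3.16 = 1.37
Common difference d = 1.37.
First term a = -4.53.
Formula: S_i = -4.53 + 1.37*i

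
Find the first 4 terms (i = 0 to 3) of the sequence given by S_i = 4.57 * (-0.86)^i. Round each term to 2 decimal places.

This is a geometric sequence.
i=0: S_0 = 4.57 * (-0.86)^0 = 4.57
i=1: S_1 = 4.57 * (-0.86)^1 ≈ -3.93
i=2: S_2 = 4.57 * (-0.86)^2 ≈ 3.38
i=3: S_3 = 4.57 * (-0.86)^3 ≈ -2.91
The first 4 terms are: [4.57, -3.93, 3.38, -2.91]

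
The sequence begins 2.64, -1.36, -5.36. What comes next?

Differences: -1.36 - 2.64 = -4.0
This is an arithmetic sequence with common difference d = -4.0.
Next term = -5.36 + -4.0 = -9.36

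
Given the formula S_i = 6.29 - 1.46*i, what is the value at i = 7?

S_7 = 6.29 + -1.46*7 = 6.29 + -10.22 = -3.93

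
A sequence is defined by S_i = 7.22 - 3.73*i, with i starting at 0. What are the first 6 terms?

This is an arithmetic sequence.
i=0: S_0 = 7.22 + -3.73*0 = 7.22
i=1: S_1 = 7.22 + -3.73*1 = 3.49
i=2: S_2 = 7.22 + -3.73*2 = -0.24
i=3: S_3 = 7.22 + -3.73*3 = -3.97
i=4: S_4 = 7.22 + -3.73*4 = -7.7
i=5: S_5 = 7.22 + -3.73*5 = -11.43
The first 6 terms are: [7.22, 3.49, -0.24, -3.97, -7.7, -11.43]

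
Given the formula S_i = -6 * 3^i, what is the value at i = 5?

S_5 = -6 * 3^5 = -6 * 243 = -1458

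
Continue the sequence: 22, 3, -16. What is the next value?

Differences: 3 - 22 = -19
This is an arithmetic sequence with common difference d = -19.
Next term = -16 + -19 = -35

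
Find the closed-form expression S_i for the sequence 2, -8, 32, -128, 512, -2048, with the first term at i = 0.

Check ratios: -8 / 2 = -4.0
Common ratio r = -4.
First term a = 2.
Formula: S_i = 2 * (-4)^i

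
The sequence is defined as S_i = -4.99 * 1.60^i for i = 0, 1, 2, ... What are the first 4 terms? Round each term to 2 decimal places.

This is a geometric sequence.
i=0: S_0 = -4.99 * 1.6^0 = -4.99
i=1: S_1 = -4.99 * 1.6^1 ≈ -7.98
i=2: S_2 = -4.99 * 1.6^2 ≈ -12.77
i=3: S_3 = -4.99 * 1.6^3 ≈ -20.44
The first 4 terms are: [-4.99, -7.98, -12.77, -20.44]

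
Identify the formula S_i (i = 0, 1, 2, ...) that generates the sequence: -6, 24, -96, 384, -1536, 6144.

Check ratios: 24 / -6 = -4.0
Common ratio r = -4.
First term a = -6.
Formula: S_i = -6 * (-4)^i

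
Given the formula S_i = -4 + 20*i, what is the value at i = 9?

S_9 = -4 + 20*9 = -4 + 180 = 176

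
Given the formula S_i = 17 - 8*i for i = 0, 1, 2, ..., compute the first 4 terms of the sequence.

This is an arithmetic sequence.
i=0: S_0 = 17 + -8*0 = 17
i=1: S_1 = 17 + -8*1 = 9
i=2: S_2 = 17 + -8*2 = 1
i=3: S_3 = 17 + -8*3 = -7
The first 4 terms are: [17, 9, 1, -7]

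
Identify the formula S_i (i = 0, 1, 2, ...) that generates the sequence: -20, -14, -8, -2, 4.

Check differences: -14 - -20 = 6
-8 - -14 = 6
Common difference d = 6.
First term a = -20.
Formula: S_i = -20 + 6*i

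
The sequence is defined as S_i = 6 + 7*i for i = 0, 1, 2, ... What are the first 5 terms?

This is an arithmetic sequence.
i=0: S_0 = 6 + 7*0 = 6
i=1: S_1 = 6 + 7*1 = 13
i=2: S_2 = 6 + 7*2 = 20
i=3: S_3 = 6 + 7*3 = 27
i=4: S_4 = 6 + 7*4 = 34
The first 5 terms are: [6, 13, 20, 27, 34]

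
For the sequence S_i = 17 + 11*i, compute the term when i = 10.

S_10 = 17 + 11*10 = 17 + 110 = 127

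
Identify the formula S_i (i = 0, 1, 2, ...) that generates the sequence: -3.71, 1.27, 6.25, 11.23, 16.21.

Check differences: 1.27 - -3.71 = 4.98
6.25 - 1.27 = 4.98
Common difference d = 4.98.
First term a = -3.71.
Formula: S_i = -3.71 + 4.98*i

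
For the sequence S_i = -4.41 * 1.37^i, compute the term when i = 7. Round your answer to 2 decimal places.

S_7 = -4.41 * 1.37^7 ≈ -4.41 * 9.0582 ≈ -39.95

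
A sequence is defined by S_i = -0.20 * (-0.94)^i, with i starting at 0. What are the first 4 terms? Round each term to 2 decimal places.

This is a geometric sequence.
i=0: S_0 = -0.2 * (-0.94)^0 = -0.2
i=1: S_1 = -0.2 * (-0.94)^1 ≈ 0.19
i=2: S_2 = -0.2 * (-0.94)^2 ≈ -0.18
i=3: S_3 = -0.2 * (-0.94)^3 ≈ 0.17
The first 4 terms are: [-0.2, 0.19, -0.18, 0.17]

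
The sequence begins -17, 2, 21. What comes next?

Differences: 2 - -17 = 19
This is an arithmetic sequence with common difference d = 19.
Next term = 21 + 19 = 40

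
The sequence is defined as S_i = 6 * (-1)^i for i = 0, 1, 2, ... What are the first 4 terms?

This is a geometric sequence.
i=0: S_0 = 6 * (-1)^0 = 6
i=1: S_1 = 6 * (-1)^1 = -6
i=2: S_2 = 6 * (-1)^2 = 6
i=3: S_3 = 6 * (-1)^3 = -6
The first 4 terms are: [6, -6, 6, -6]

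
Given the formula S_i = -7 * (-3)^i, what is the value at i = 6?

S_6 = -7 * (-3)^6 = -7 * 729 = -5103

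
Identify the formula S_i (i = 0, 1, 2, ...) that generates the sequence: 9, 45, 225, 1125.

Check ratios: 45 / 9 = 5.0
Common ratio r = 5.
First term a = 9.
Formula: S_i = 9 * 5^i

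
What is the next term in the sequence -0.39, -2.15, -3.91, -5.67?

Differences: -2.15 - -0.39 = -1.76
This is an arithmetic sequence with common difference d = -1.76.
Next term = -5.67 + -1.76 = -7.43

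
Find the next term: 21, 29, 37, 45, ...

Differences: 29 - 21 = 8
This is an arithmetic sequence with common difference d = 8.
Next term = 45 + 8 = 53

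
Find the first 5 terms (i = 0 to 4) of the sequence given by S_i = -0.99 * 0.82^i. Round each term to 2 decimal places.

This is a geometric sequence.
i=0: S_0 = -0.99 * 0.82^0 = -0.99
i=1: S_1 = -0.99 * 0.82^1 ≈ -0.81
i=2: S_2 = -0.99 * 0.82^2 ≈ -0.67
i=3: S_3 = -0.99 * 0.82^3 ≈ -0.55
i=4: S_4 = -0.99 * 0.82^4 ≈ -0.45
The first 5 terms are: [-0.99, -0.81, -0.67, -0.55, -0.45]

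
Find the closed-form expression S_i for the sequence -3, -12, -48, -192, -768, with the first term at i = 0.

Check ratios: -12 / -3 = 4.0
Common ratio r = 4.
First term a = -3.
Formula: S_i = -3 * 4^i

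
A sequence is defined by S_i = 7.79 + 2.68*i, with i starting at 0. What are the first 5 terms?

This is an arithmetic sequence.
i=0: S_0 = 7.79 + 2.68*0 = 7.79
i=1: S_1 = 7.79 + 2.68*1 = 10.47
i=2: S_2 = 7.79 + 2.68*2 = 13.15
i=3: S_3 = 7.79 + 2.68*3 = 15.83
i=4: S_4 = 7.79 + 2.68*4 = 18.51
The first 5 terms are: [7.79, 10.47, 13.15, 15.83, 18.51]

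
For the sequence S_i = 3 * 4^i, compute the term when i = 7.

S_7 = 3 * 4^7 = 3 * 16384 = 49152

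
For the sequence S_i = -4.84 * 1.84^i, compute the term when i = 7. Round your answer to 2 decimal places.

S_7 = -4.84 * 1.84^7 ≈ -4.84 * 71.4044 ≈ -345.6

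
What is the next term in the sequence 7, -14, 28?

Ratios: -14 / 7 = -2.0
This is a geometric sequence with common ratio r = -2.
Next term = 28 * -2 = -56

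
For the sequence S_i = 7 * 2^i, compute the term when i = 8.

S_8 = 7 * 2^8 = 7 * 256 = 1792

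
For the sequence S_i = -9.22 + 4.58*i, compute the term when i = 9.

S_9 = -9.22 + 4.58*9 = -9.22 + 41.22 = 32.0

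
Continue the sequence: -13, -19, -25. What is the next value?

Differences: -19 - -13 = -6
This is an arithmetic sequence with common difference d = -6.
Next term = -25 + -6 = -31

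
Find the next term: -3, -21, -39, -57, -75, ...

Differences: -21 - -3 = -18
This is an arithmetic sequence with common difference d = -18.
Next term = -75 + -18 = -93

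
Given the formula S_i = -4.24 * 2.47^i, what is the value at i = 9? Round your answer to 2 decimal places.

S_9 = -4.24 * 2.47^9 ≈ -4.24 * 3421.9415 ≈ -14509.03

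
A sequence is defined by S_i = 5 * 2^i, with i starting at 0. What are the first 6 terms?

This is a geometric sequence.
i=0: S_0 = 5 * 2^0 = 5
i=1: S_1 = 5 * 2^1 = 10
i=2: S_2 = 5 * 2^2 = 20
i=3: S_3 = 5 * 2^3 = 40
i=4: S_4 = 5 * 2^4 = 80
i=5: S_5 = 5 * 2^5 = 160
The first 6 terms are: [5, 10, 20, 40, 80, 160]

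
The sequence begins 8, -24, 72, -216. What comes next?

Ratios: -24 / 8 = -3.0
This is a geometric sequence with common ratio r = -3.
Next term = -216 * -3 = 648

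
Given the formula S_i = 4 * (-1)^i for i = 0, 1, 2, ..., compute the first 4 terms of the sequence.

This is a geometric sequence.
i=0: S_0 = 4 * (-1)^0 = 4
i=1: S_1 = 4 * (-1)^1 = -4
i=2: S_2 = 4 * (-1)^2 = 4
i=3: S_3 = 4 * (-1)^3 = -4
The first 4 terms are: [4, -4, 4, -4]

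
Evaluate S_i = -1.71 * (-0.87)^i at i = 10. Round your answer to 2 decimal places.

S_10 = -1.71 * (-0.87)^10 ≈ -1.71 * 0.2484 ≈ -0.42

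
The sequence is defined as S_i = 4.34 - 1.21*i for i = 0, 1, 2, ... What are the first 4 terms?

This is an arithmetic sequence.
i=0: S_0 = 4.34 + -1.21*0 = 4.34
i=1: S_1 = 4.34 + -1.21*1 = 3.13
i=2: S_2 = 4.34 + -1.21*2 = 1.92
i=3: S_3 = 4.34 + -1.21*3 = 0.71
The first 4 terms are: [4.34, 3.13, 1.92, 0.71]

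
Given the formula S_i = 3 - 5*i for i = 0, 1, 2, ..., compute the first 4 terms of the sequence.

This is an arithmetic sequence.
i=0: S_0 = 3 + -5*0 = 3
i=1: S_1 = 3 + -5*1 = -2
i=2: S_2 = 3 + -5*2 = -7
i=3: S_3 = 3 + -5*3 = -12
The first 4 terms are: [3, -2, -7, -12]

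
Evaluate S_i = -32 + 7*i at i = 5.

S_5 = -32 + 7*5 = -32 + 35 = 3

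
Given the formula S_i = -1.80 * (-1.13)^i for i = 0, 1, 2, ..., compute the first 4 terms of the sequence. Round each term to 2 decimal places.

This is a geometric sequence.
i=0: S_0 = -1.8 * (-1.13)^0 = -1.8
i=1: S_1 = -1.8 * (-1.13)^1 ≈ 2.03
i=2: S_2 = -1.8 * (-1.13)^2 ≈ -2.3
i=3: S_3 = -1.8 * (-1.13)^3 ≈ 2.6
The first 4 terms are: [-1.8, 2.03, -2.3, 2.6]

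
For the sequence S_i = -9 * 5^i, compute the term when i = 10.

S_10 = -9 * 5^10 = -9 * 9765625 = -87890625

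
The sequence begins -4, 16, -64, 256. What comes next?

Ratios: 16 / -4 = -4.0
This is a geometric sequence with common ratio r = -4.
Next term = 256 * -4 = -1024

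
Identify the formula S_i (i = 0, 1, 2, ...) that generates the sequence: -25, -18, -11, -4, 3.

Check differences: -18 - -25 = 7
-11 - -18 = 7
Common difference d = 7.
First term a = -25.
Formula: S_i = -25 + 7*i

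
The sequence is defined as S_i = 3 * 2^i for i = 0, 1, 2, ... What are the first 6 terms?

This is a geometric sequence.
i=0: S_0 = 3 * 2^0 = 3
i=1: S_1 = 3 * 2^1 = 6
i=2: S_2 = 3 * 2^2 = 12
i=3: S_3 = 3 * 2^3 = 24
i=4: S_4 = 3 * 2^4 = 48
i=5: S_5 = 3 * 2^5 = 96
The first 6 terms are: [3, 6, 12, 24, 48, 96]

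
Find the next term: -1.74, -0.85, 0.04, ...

Differences: -0.85 - -1.74 = 0.89
This is an arithmetic sequence with common difference d = 0.89.
Next term = 0.04 + 0.89 = 0.93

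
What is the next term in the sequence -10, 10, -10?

Ratios: 10 / -10 = -1.0
This is a geometric sequence with common ratio r = -1.
Next term = -10 * -1 = 10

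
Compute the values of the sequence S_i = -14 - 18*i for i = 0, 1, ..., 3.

This is an arithmetic sequence.
i=0: S_0 = -14 + -18*0 = -14
i=1: S_1 = -14 + -18*1 = -32
i=2: S_2 = -14 + -18*2 = -50
i=3: S_3 = -14 + -18*3 = -68
The first 4 terms are: [-14, -32, -50, -68]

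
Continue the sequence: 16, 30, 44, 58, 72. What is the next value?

Differences: 30 - 16 = 14
This is an arithmetic sequence with common difference d = 14.
Next term = 72 + 14 = 86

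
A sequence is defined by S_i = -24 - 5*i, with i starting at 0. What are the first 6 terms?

This is an arithmetic sequence.
i=0: S_0 = -24 + -5*0 = -24
i=1: S_1 = -24 + -5*1 = -29
i=2: S_2 = -24 + -5*2 = -34
i=3: S_3 = -24 + -5*3 = -39
i=4: S_4 = -24 + -5*4 = -44
i=5: S_5 = -24 + -5*5 = -49
The first 6 terms are: [-24, -29, -34, -39, -44, -49]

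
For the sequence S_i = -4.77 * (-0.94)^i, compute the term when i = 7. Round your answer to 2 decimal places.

S_7 = -4.77 * (-0.94)^7 ≈ -4.77 * -0.6485 ≈ 3.09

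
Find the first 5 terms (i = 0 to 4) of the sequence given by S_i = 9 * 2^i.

This is a geometric sequence.
i=0: S_0 = 9 * 2^0 = 9
i=1: S_1 = 9 * 2^1 = 18
i=2: S_2 = 9 * 2^2 = 36
i=3: S_3 = 9 * 2^3 = 72
i=4: S_4 = 9 * 2^4 = 144
The first 5 terms are: [9, 18, 36, 72, 144]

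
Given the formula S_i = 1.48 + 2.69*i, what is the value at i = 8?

S_8 = 1.48 + 2.69*8 = 1.48 + 21.52 = 23.0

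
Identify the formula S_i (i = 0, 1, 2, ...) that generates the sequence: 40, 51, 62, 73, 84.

Check differences: 51 - 40 = 11
62 - 51 = 11
Common difference d = 11.
First term a = 40.
Formula: S_i = 40 + 11*i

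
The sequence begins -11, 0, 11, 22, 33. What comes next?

Differences: 0 - -11 = 11
This is an arithmetic sequence with common difference d = 11.
Next term = 33 + 11 = 44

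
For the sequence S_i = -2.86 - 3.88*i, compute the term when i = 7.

S_7 = -2.86 + -3.88*7 = -2.86 + -27.16 = -30.02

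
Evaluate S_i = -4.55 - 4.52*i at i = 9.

S_9 = -4.55 + -4.52*9 = -4.55 + -40.68 = -45.23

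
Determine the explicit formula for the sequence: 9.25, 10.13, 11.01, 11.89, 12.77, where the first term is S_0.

Check differences: 10.13 - 9.25 = 0.88
11.01 - 10.13 = 0.88
Common difference d = 0.88.
First term a = 9.25.
Formula: S_i = 9.25 + 0.88*i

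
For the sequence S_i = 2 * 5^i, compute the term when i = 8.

S_8 = 2 * 5^8 = 2 * 390625 = 781250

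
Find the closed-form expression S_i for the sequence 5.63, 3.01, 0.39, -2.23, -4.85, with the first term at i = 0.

Check differences: 3.01 - 5.63 = -2.62
0.39 - 3.01 = -2.62
Common difference d = -2.62.
First term a = 5.63.
Formula: S_i = 5.63 - 2.62*i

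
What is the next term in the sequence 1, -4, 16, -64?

Ratios: -4 / 1 = -4.0
This is a geometric sequence with common ratio r = -4.
Next term = -64 * -4 = 256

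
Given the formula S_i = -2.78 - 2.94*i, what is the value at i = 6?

S_6 = -2.78 + -2.94*6 = -2.78 + -17.64 = -20.42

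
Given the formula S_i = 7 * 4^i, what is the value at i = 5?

S_5 = 7 * 4^5 = 7 * 1024 = 7168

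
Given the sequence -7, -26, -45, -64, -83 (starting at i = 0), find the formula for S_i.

Check differences: -26 - -7 = -19
-45 - -26 = -19
Common difference d = -19.
First term a = -7.
Formula: S_i = -7 - 19*i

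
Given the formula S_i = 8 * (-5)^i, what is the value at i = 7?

S_7 = 8 * (-5)^7 = 8 * -78125 = -625000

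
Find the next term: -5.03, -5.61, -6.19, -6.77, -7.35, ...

Differences: -5.61 - -5.03 = -0.58
This is an arithmetic sequence with common difference d = -0.58.
Next term = -7.35 + -0.58 = -7.93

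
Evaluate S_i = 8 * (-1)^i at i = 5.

S_5 = 8 * (-1)^5 = 8 * -1 = -8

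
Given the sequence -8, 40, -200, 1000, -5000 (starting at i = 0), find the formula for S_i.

Check ratios: 40 / -8 = -5.0
Common ratio r = -5.
First term a = -8.
Formula: S_i = -8 * (-5)^i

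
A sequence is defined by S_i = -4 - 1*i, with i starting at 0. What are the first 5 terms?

This is an arithmetic sequence.
i=0: S_0 = -4 + -1*0 = -4
i=1: S_1 = -4 + -1*1 = -5
i=2: S_2 = -4 + -1*2 = -6
i=3: S_3 = -4 + -1*3 = -7
i=4: S_4 = -4 + -1*4 = -8
The first 5 terms are: [-4, -5, -6, -7, -8]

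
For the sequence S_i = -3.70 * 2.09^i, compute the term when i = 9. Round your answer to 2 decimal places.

S_9 = -3.7 * 2.09^9 ≈ -3.7 * 760.8807 ≈ -2815.26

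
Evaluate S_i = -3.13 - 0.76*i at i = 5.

S_5 = -3.13 + -0.76*5 = -3.13 + -3.8 = -6.93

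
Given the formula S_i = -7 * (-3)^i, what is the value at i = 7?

S_7 = -7 * (-3)^7 = -7 * -2187 = 15309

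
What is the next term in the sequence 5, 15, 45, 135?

Ratios: 15 / 5 = 3.0
This is a geometric sequence with common ratio r = 3.
Next term = 135 * 3 = 405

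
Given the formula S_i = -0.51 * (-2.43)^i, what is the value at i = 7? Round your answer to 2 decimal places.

S_7 = -0.51 * (-2.43)^7 ≈ -0.51 * -500.3155 ≈ 255.16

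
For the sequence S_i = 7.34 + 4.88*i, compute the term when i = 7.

S_7 = 7.34 + 4.88*7 = 7.34 + 34.16 = 41.5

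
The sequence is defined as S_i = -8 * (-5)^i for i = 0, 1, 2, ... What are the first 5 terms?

This is a geometric sequence.
i=0: S_0 = -8 * (-5)^0 = -8
i=1: S_1 = -8 * (-5)^1 = 40
i=2: S_2 = -8 * (-5)^2 = -200
i=3: S_3 = -8 * (-5)^3 = 1000
i=4: S_4 = -8 * (-5)^4 = -5000
The first 5 terms are: [-8, 40, -200, 1000, -5000]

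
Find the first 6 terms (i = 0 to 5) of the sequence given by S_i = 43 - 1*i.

This is an arithmetic sequence.
i=0: S_0 = 43 + -1*0 = 43
i=1: S_1 = 43 + -1*1 = 42
i=2: S_2 = 43 + -1*2 = 41
i=3: S_3 = 43 + -1*3 = 40
i=4: S_4 = 43 + -1*4 = 39
i=5: S_5 = 43 + -1*5 = 38
The first 6 terms are: [43, 42, 41, 40, 39, 38]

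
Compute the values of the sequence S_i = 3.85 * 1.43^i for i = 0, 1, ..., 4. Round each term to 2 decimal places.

This is a geometric sequence.
i=0: S_0 = 3.85 * 1.43^0 = 3.85
i=1: S_1 = 3.85 * 1.43^1 ≈ 5.51
i=2: S_2 = 3.85 * 1.43^2 ≈ 7.87
i=3: S_3 = 3.85 * 1.43^3 ≈ 11.26
i=4: S_4 = 3.85 * 1.43^4 ≈ 16.1
The first 5 terms are: [3.85, 5.51, 7.87, 11.26, 16.1]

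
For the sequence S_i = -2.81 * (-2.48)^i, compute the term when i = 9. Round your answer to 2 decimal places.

S_9 = -2.81 * (-2.48)^9 ≈ -2.81 * -3548.666 ≈ 9971.75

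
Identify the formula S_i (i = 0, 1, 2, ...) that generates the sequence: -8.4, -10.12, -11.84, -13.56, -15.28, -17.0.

Check differences: -10.12 - -8.4 = -1.72
-11.84 - -10.12 = -1.72
Common difference d = -1.72.
First term a = -8.4.
Formula: S_i = -8.40 - 1.72*i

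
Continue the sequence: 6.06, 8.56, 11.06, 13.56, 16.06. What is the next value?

Differences: 8.56 - 6.06 = 2.5
This is an arithmetic sequence with common difference d = 2.5.
Next term = 16.06 + 2.5 = 18.56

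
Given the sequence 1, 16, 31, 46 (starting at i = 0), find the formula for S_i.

Check differences: 16 - 1 = 15
31 - 16 = 15
Common difference d = 15.
First term a = 1.
Formula: S_i = 1 + 15*i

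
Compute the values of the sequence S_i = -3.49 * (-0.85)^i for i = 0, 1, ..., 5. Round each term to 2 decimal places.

This is a geometric sequence.
i=0: S_0 = -3.49 * (-0.85)^0 = -3.49
i=1: S_1 = -3.49 * (-0.85)^1 ≈ 2.97
i=2: S_2 = -3.49 * (-0.85)^2 ≈ -2.52
i=3: S_3 = -3.49 * (-0.85)^3 ≈ 2.14
i=4: S_4 = -3.49 * (-0.85)^4 ≈ -1.82
i=5: S_5 = -3.49 * (-0.85)^5 ≈ 1.55
The first 6 terms are: [-3.49, 2.97, -2.52, 2.14, -1.82, 1.55]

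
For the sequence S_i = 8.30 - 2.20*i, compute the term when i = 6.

S_6 = 8.3 + -2.2*6 = 8.3 + -13.2 = -4.9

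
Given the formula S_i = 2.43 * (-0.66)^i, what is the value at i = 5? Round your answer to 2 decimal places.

S_5 = 2.43 * (-0.66)^5 ≈ 2.43 * -0.1252 ≈ -0.3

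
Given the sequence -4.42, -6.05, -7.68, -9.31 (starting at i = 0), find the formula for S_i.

Check differences: -6.05 - -4.42 = -1.63
-7.68 - -6.05 = -1.63
Common difference d = -1.63.
First term a = -4.42.
Formula: S_i = -4.42 - 1.63*i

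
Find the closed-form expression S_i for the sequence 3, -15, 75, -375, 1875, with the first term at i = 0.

Check ratios: -15 / 3 = -5.0
Common ratio r = -5.
First term a = 3.
Formula: S_i = 3 * (-5)^i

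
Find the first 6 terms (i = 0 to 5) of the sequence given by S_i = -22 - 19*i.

This is an arithmetic sequence.
i=0: S_0 = -22 + -19*0 = -22
i=1: S_1 = -22 + -19*1 = -41
i=2: S_2 = -22 + -19*2 = -60
i=3: S_3 = -22 + -19*3 = -79
i=4: S_4 = -22 + -19*4 = -98
i=5: S_5 = -22 + -19*5 = -117
The first 6 terms are: [-22, -41, -60, -79, -98, -117]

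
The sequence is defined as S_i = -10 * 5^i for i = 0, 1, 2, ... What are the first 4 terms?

This is a geometric sequence.
i=0: S_0 = -10 * 5^0 = -10
i=1: S_1 = -10 * 5^1 = -50
i=2: S_2 = -10 * 5^2 = -250
i=3: S_3 = -10 * 5^3 = -1250
The first 4 terms are: [-10, -50, -250, -1250]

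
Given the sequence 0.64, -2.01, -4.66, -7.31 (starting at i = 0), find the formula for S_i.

Check differences: -2.01 - 0.64 = -2.65
-4.66 - -2.01 = -2.65
Common difference d = -2.65.
First term a = 0.64.
Formula: S_i = 0.64 - 2.65*i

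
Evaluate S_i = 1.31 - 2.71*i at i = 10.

S_10 = 1.31 + -2.71*10 = 1.31 + -27.1 = -25.79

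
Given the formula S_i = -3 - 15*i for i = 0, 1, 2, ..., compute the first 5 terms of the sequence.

This is an arithmetic sequence.
i=0: S_0 = -3 + -15*0 = -3
i=1: S_1 = -3 + -15*1 = -18
i=2: S_2 = -3 + -15*2 = -33
i=3: S_3 = -3 + -15*3 = -48
i=4: S_4 = -3 + -15*4 = -63
The first 5 terms are: [-3, -18, -33, -48, -63]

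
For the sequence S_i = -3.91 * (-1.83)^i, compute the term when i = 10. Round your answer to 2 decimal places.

S_10 = -3.91 * (-1.83)^10 ≈ -3.91 * 421.2219 ≈ -1646.98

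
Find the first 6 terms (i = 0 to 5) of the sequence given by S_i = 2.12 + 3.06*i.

This is an arithmetic sequence.
i=0: S_0 = 2.12 + 3.06*0 = 2.12
i=1: S_1 = 2.12 + 3.06*1 = 5.18
i=2: S_2 = 2.12 + 3.06*2 = 8.24
i=3: S_3 = 2.12 + 3.06*3 = 11.3
i=4: S_4 = 2.12 + 3.06*4 = 14.36
i=5: S_5 = 2.12 + 3.06*5 = 17.42
The first 6 terms are: [2.12, 5.18, 8.24, 11.3, 14.36, 17.42]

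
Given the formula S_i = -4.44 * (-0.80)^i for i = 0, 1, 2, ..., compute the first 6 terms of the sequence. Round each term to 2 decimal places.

This is a geometric sequence.
i=0: S_0 = -4.44 * (-0.8)^0 = -4.44
i=1: S_1 = -4.44 * (-0.8)^1 ≈ 3.55
i=2: S_2 = -4.44 * (-0.8)^2 ≈ -2.84
i=3: S_3 = -4.44 * (-0.8)^3 ≈ 2.27
i=4: S_4 = -4.44 * (-0.8)^4 ≈ -1.82
i=5: S_5 = -4.44 * (-0.8)^5 ≈ 1.45
The first 6 terms are: [-4.44, 3.55, -2.84, 2.27, -1.82, 1.45]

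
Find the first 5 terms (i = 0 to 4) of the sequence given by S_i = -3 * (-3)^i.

This is a geometric sequence.
i=0: S_0 = -3 * (-3)^0 = -3
i=1: S_1 = -3 * (-3)^1 = 9
i=2: S_2 = -3 * (-3)^2 = -27
i=3: S_3 = -3 * (-3)^3 = 81
i=4: S_4 = -3 * (-3)^4 = -243
The first 5 terms are: [-3, 9, -27, 81, -243]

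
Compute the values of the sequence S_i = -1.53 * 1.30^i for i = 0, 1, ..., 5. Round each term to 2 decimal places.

This is a geometric sequence.
i=0: S_0 = -1.53 * 1.3^0 = -1.53
i=1: S_1 = -1.53 * 1.3^1 ≈ -1.99
i=2: S_2 = -1.53 * 1.3^2 ≈ -2.59
i=3: S_3 = -1.53 * 1.3^3 ≈ -3.36
i=4: S_4 = -1.53 * 1.3^4 ≈ -4.37
i=5: S_5 = -1.53 * 1.3^5 ≈ -5.68
The first 6 terms are: [-1.53, -1.99, -2.59, -3.36, -4.37, -5.68]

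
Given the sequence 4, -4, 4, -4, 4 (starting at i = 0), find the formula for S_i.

Check ratios: -4 / 4 = -1.0
Common ratio r = -1.
First term a = 4.
Formula: S_i = 4 * (-1)^i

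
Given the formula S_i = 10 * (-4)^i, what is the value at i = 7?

S_7 = 10 * (-4)^7 = 10 * -16384 = -163840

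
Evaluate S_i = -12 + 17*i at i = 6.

S_6 = -12 + 17*6 = -12 + 102 = 90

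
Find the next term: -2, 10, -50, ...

Ratios: 10 / -2 = -5.0
This is a geometric sequence with common ratio r = -5.
Next term = -50 * -5 = 250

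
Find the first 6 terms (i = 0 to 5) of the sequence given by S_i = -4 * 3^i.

This is a geometric sequence.
i=0: S_0 = -4 * 3^0 = -4
i=1: S_1 = -4 * 3^1 = -12
i=2: S_2 = -4 * 3^2 = -36
i=3: S_3 = -4 * 3^3 = -108
i=4: S_4 = -4 * 3^4 = -324
i=5: S_5 = -4 * 3^5 = -972
The first 6 terms are: [-4, -12, -36, -108, -324, -972]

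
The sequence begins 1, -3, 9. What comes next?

Ratios: -3 / 1 = -3.0
This is a geometric sequence with common ratio r = -3.
Next term = 9 * -3 = -27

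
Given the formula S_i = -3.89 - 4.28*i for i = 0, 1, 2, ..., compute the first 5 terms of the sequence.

This is an arithmetic sequence.
i=0: S_0 = -3.89 + -4.28*0 = -3.89
i=1: S_1 = -3.89 + -4.28*1 = -8.17
i=2: S_2 = -3.89 + -4.28*2 = -12.45
i=3: S_3 = -3.89 + -4.28*3 = -16.73
i=4: S_4 = -3.89 + -4.28*4 = -21.01
The first 5 terms are: [-3.89, -8.17, -12.45, -16.73, -21.01]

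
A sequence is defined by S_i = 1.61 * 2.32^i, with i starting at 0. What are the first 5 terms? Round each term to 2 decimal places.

This is a geometric sequence.
i=0: S_0 = 1.61 * 2.32^0 = 1.61
i=1: S_1 = 1.61 * 2.32^1 ≈ 3.74
i=2: S_2 = 1.61 * 2.32^2 ≈ 8.67
i=3: S_3 = 1.61 * 2.32^3 ≈ 20.1
i=4: S_4 = 1.61 * 2.32^4 ≈ 46.64
The first 5 terms are: [1.61, 3.74, 8.67, 20.1, 46.64]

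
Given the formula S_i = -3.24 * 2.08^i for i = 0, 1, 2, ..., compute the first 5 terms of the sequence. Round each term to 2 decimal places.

This is a geometric sequence.
i=0: S_0 = -3.24 * 2.08^0 = -3.24
i=1: S_1 = -3.24 * 2.08^1 ≈ -6.74
i=2: S_2 = -3.24 * 2.08^2 ≈ -14.02
i=3: S_3 = -3.24 * 2.08^3 ≈ -29.16
i=4: S_4 = -3.24 * 2.08^4 ≈ -60.65
The first 5 terms are: [-3.24, -6.74, -14.02, -29.16, -60.65]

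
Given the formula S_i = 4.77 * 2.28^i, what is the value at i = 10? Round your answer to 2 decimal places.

S_10 = 4.77 * 2.28^10 ≈ 4.77 * 3796.1946 ≈ 18107.85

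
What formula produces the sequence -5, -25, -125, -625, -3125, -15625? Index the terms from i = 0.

Check ratios: -25 / -5 = 5.0
Common ratio r = 5.
First term a = -5.
Formula: S_i = -5 * 5^i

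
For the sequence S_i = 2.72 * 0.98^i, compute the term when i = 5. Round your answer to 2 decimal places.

S_5 = 2.72 * 0.98^5 ≈ 2.72 * 0.9039 ≈ 2.46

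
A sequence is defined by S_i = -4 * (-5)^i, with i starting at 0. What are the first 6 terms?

This is a geometric sequence.
i=0: S_0 = -4 * (-5)^0 = -4
i=1: S_1 = -4 * (-5)^1 = 20
i=2: S_2 = -4 * (-5)^2 = -100
i=3: S_3 = -4 * (-5)^3 = 500
i=4: S_4 = -4 * (-5)^4 = -2500
i=5: S_5 = -4 * (-5)^5 = 12500
The first 6 terms are: [-4, 20, -100, 500, -2500, 12500]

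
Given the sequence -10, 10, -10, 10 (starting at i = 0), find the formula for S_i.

Check ratios: 10 / -10 = -1.0
Common ratio r = -1.
First term a = -10.
Formula: S_i = -10 * (-1)^i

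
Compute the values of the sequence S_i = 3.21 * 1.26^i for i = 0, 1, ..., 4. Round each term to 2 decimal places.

This is a geometric sequence.
i=0: S_0 = 3.21 * 1.26^0 = 3.21
i=1: S_1 = 3.21 * 1.26^1 ≈ 4.04
i=2: S_2 = 3.21 * 1.26^2 ≈ 5.1
i=3: S_3 = 3.21 * 1.26^3 ≈ 6.42
i=4: S_4 = 3.21 * 1.26^4 ≈ 8.09
The first 5 terms are: [3.21, 4.04, 5.1, 6.42, 8.09]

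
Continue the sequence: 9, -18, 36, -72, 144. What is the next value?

Ratios: -18 / 9 = -2.0
This is a geometric sequence with common ratio r = -2.
Next term = 144 * -2 = -288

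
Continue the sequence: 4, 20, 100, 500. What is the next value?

Ratios: 20 / 4 = 5.0
This is a geometric sequence with common ratio r = 5.
Next term = 500 * 5 = 2500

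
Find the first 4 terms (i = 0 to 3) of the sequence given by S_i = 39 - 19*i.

This is an arithmetic sequence.
i=0: S_0 = 39 + -19*0 = 39
i=1: S_1 = 39 + -19*1 = 20
i=2: S_2 = 39 + -19*2 = 1
i=3: S_3 = 39 + -19*3 = -18
The first 4 terms are: [39, 20, 1, -18]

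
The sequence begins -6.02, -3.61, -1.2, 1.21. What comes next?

Differences: -3.61 - -6.02 = 2.41
This is an arithmetic sequence with common difference d = 2.41.
Next term = 1.21 + 2.41 = 3.62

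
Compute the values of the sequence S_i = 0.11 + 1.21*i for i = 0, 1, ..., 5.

This is an arithmetic sequence.
i=0: S_0 = 0.11 + 1.21*0 = 0.11
i=1: S_1 = 0.11 + 1.21*1 = 1.32
i=2: S_2 = 0.11 + 1.21*2 = 2.53
i=3: S_3 = 0.11 + 1.21*3 = 3.74
i=4: S_4 = 0.11 + 1.21*4 = 4.95
i=5: S_5 = 0.11 + 1.21*5 = 6.16
The first 6 terms are: [0.11, 1.32, 2.53, 3.74, 4.95, 6.16]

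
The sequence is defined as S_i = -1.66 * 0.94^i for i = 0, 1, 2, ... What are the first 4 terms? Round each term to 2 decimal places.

This is a geometric sequence.
i=0: S_0 = -1.66 * 0.94^0 = -1.66
i=1: S_1 = -1.66 * 0.94^1 ≈ -1.56
i=2: S_2 = -1.66 * 0.94^2 ≈ -1.47
i=3: S_3 = -1.66 * 0.94^3 ≈ -1.38
The first 4 terms are: [-1.66, -1.56, -1.47, -1.38]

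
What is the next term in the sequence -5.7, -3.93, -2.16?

Differences: -3.93 - -5.7 = 1.77
This is an arithmetic sequence with common difference d = 1.77.
Next term = -2.16 + 1.77 = -0.39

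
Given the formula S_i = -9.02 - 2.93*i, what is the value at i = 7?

S_7 = -9.02 + -2.93*7 = -9.02 + -20.51 = -29.53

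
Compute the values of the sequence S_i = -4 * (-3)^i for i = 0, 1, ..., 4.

This is a geometric sequence.
i=0: S_0 = -4 * (-3)^0 = -4
i=1: S_1 = -4 * (-3)^1 = 12
i=2: S_2 = -4 * (-3)^2 = -36
i=3: S_3 = -4 * (-3)^3 = 108
i=4: S_4 = -4 * (-3)^4 = -324
The first 5 terms are: [-4, 12, -36, 108, -324]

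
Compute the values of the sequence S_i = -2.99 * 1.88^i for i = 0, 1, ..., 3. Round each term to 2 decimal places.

This is a geometric sequence.
i=0: S_0 = -2.99 * 1.88^0 = -2.99
i=1: S_1 = -2.99 * 1.88^1 ≈ -5.62
i=2: S_2 = -2.99 * 1.88^2 ≈ -10.57
i=3: S_3 = -2.99 * 1.88^3 ≈ -19.87
The first 4 terms are: [-2.99, -5.62, -10.57, -19.87]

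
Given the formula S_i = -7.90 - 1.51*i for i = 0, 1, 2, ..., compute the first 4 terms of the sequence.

This is an arithmetic sequence.
i=0: S_0 = -7.9 + -1.51*0 = -7.9
i=1: S_1 = -7.9 + -1.51*1 = -9.41
i=2: S_2 = -7.9 + -1.51*2 = -10.92
i=3: S_3 = -7.9 + -1.51*3 = -12.43
The first 4 terms are: [-7.9, -9.41, -10.92, -12.43]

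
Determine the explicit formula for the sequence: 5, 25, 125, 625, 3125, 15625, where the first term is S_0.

Check ratios: 25 / 5 = 5.0
Common ratio r = 5.
First term a = 5.
Formula: S_i = 5 * 5^i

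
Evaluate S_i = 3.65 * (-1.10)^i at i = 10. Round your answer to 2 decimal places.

S_10 = 3.65 * (-1.1)^10 ≈ 3.65 * 2.5937 ≈ 9.47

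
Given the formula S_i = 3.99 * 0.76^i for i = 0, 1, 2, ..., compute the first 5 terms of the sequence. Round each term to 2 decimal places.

This is a geometric sequence.
i=0: S_0 = 3.99 * 0.76^0 = 3.99
i=1: S_1 = 3.99 * 0.76^1 ≈ 3.03
i=2: S_2 = 3.99 * 0.76^2 ≈ 2.3
i=3: S_3 = 3.99 * 0.76^3 ≈ 1.75
i=4: S_4 = 3.99 * 0.76^4 ≈ 1.33
The first 5 terms are: [3.99, 3.03, 2.3, 1.75, 1.33]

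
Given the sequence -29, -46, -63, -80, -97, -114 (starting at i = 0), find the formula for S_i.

Check differences: -46 - -29 = -17
-63 - -46 = -17
Common difference d = -17.
First term a = -29.
Formula: S_i = -29 - 17*i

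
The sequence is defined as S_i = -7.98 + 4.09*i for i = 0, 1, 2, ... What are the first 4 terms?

This is an arithmetic sequence.
i=0: S_0 = -7.98 + 4.09*0 = -7.98
i=1: S_1 = -7.98 + 4.09*1 = -3.89
i=2: S_2 = -7.98 + 4.09*2 = 0.2
i=3: S_3 = -7.98 + 4.09*3 = 4.29
The first 4 terms are: [-7.98, -3.89, 0.2, 4.29]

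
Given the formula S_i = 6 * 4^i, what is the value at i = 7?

S_7 = 6 * 4^7 = 6 * 16384 = 98304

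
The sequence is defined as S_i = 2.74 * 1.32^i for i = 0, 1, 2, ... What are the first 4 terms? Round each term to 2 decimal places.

This is a geometric sequence.
i=0: S_0 = 2.74 * 1.32^0 = 2.74
i=1: S_1 = 2.74 * 1.32^1 ≈ 3.62
i=2: S_2 = 2.74 * 1.32^2 ≈ 4.77
i=3: S_3 = 2.74 * 1.32^3 ≈ 6.3
The first 4 terms are: [2.74, 3.62, 4.77, 6.3]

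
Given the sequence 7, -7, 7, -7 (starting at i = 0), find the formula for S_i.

Check ratios: -7 / 7 = -1.0
Common ratio r = -1.
First term a = 7.
Formula: S_i = 7 * (-1)^i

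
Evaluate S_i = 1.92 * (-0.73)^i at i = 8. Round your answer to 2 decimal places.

S_8 = 1.92 * (-0.73)^8 ≈ 1.92 * 0.0806 ≈ 0.15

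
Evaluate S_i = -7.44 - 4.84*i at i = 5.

S_5 = -7.44 + -4.84*5 = -7.44 + -24.2 = -31.64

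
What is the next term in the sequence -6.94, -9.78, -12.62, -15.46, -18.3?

Differences: -9.78 - -6.94 = -2.84
This is an arithmetic sequence with common difference d = -2.84.
Next term = -18.3 + -2.84 = -21.14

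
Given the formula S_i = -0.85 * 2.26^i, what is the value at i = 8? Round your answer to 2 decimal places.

S_8 = -0.85 * 2.26^8 ≈ -0.85 * 680.5617 ≈ -578.48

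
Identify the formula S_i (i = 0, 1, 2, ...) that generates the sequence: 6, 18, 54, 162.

Check ratios: 18 / 6 = 3.0
Common ratio r = 3.
First term a = 6.
Formula: S_i = 6 * 3^i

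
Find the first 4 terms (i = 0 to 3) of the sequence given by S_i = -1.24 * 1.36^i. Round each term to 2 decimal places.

This is a geometric sequence.
i=0: S_0 = -1.24 * 1.36^0 = -1.24
i=1: S_1 = -1.24 * 1.36^1 ≈ -1.69
i=2: S_2 = -1.24 * 1.36^2 ≈ -2.29
i=3: S_3 = -1.24 * 1.36^3 ≈ -3.12
The first 4 terms are: [-1.24, -1.69, -2.29, -3.12]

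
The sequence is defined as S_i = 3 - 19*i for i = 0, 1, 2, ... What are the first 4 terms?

This is an arithmetic sequence.
i=0: S_0 = 3 + -19*0 = 3
i=1: S_1 = 3 + -19*1 = -16
i=2: S_2 = 3 + -19*2 = -35
i=3: S_3 = 3 + -19*3 = -54
The first 4 terms are: [3, -16, -35, -54]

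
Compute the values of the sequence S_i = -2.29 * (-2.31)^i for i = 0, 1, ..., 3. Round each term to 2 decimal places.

This is a geometric sequence.
i=0: S_0 = -2.29 * (-2.31)^0 = -2.29
i=1: S_1 = -2.29 * (-2.31)^1 ≈ 5.29
i=2: S_2 = -2.29 * (-2.31)^2 ≈ -12.22
i=3: S_3 = -2.29 * (-2.31)^3 ≈ 28.23
The first 4 terms are: [-2.29, 5.29, -12.22, 28.23]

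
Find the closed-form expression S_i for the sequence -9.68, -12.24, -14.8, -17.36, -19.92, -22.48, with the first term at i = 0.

Check differences: -12.24 - -9.68 = -2.56
-14.8 - -12.24 = -2.56
Common difference d = -2.56.
First term a = -9.68.
Formula: S_i = -9.68 - 2.56*i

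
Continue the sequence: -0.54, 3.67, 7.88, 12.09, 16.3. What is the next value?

Differences: 3.67 - -0.54 = 4.21
This is an arithmetic sequence with common difference d = 4.21.
Next term = 16.3 + 4.21 = 20.51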